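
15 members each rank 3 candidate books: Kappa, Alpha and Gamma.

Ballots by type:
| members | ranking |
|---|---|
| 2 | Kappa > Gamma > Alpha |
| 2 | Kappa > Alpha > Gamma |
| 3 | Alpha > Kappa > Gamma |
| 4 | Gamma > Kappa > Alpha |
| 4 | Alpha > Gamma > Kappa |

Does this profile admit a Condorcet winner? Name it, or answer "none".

Head-to-head results (15 members):
Kappa vs Alpha: Kappa is ranked higher on 2+2+4 = 8 ballots, Alpha on 7. Kappa wins 8–7.
Kappa vs Gamma: Kappa is ranked higher on 2+2+3 = 7 ballots, Gamma on 8. Gamma wins 8–7.
Alpha vs Gamma: Alpha preferred on 2+3+4 = 9 ballots; Alpha wins 9–6.
Every book loses at least once (Kappa loses to Gamma; Alpha loses to Kappa; Gamma loses to Alpha). The majority relation contains the cycle Kappa > Alpha > Gamma > Kappa, so there is no Condorcet winner.

none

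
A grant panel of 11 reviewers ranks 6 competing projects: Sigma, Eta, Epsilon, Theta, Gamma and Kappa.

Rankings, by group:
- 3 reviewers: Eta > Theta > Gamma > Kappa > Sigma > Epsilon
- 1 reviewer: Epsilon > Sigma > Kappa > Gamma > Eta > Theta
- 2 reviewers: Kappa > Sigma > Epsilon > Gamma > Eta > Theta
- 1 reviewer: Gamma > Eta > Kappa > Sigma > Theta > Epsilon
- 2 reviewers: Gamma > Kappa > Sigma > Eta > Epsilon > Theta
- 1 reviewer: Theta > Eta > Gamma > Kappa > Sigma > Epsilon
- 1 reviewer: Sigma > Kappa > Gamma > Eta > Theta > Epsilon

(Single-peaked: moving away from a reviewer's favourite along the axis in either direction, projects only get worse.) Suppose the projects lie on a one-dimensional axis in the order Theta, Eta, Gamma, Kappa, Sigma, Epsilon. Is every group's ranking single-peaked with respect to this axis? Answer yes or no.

Axis positions: Theta=1, Eta=2, Gamma=3, Kappa=4, Sigma=5, Epsilon=6.
Group 1 (peak Eta at position 2): ranking walks positions 2-1-3-4-5-6, expanding outward from the peak — single-peaked.
Group 2 (peak Epsilon at position 6): ranking walks positions 6-5-4-3-2-1, expanding outward from the peak — single-peaked.
Group 3 (peak Kappa at position 4): ranking walks positions 4-5-6-3-2-1, expanding outward from the peak — single-peaked.
Group 4 (peak Gamma at position 3): ranking walks positions 3-2-4-5-1-6, expanding outward from the peak — single-peaked.
Group 5 (peak Gamma at position 3): ranking walks positions 3-4-5-2-6-1, expanding outward from the peak — single-peaked.
Group 6 (peak Theta at position 1): ranking walks positions 1-2-3-4-5-6, expanding outward from the peak — single-peaked.
Group 7 (peak Sigma at position 5): ranking walks positions 5-4-3-2-1-6, expanding outward from the peak — single-peaked.
Every ranking is single-peaked on this axis.

yes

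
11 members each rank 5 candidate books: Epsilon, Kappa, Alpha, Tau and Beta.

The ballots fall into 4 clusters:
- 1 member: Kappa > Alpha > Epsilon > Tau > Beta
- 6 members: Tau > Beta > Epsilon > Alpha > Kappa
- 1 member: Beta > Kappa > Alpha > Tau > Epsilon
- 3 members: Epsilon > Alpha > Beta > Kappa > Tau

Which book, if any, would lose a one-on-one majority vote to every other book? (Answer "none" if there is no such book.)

Pairwise majorities:
Epsilon vs Kappa: Epsilon, 9–2.
Epsilon vs Alpha: Epsilon is ranked higher on 6+3 = 9 ballots, Alpha on 2. Epsilon wins 9–2.
Epsilon vs Tau: Epsilon is ranked higher on 1+3 = 4 ballots, Tau on 7. Tau wins 7–4.
Epsilon vs Beta: Beta, 7–4.
Kappa vs Alpha: Alpha wins 9–2.
Kappa–Tau: Tau 6–5.
Kappa vs Beta: 1 for Kappa, 10 for Beta — Beta by 10–1.
Alpha vs Tau: 5 to 6, Tau.
Alpha vs Beta: Alpha preferred on 1+3 = 4 ballots; Beta wins 7–4.
Tau–Beta: Tau 7–4.
Kappa loses to every other book — it is the Condorcet loser.

Kappa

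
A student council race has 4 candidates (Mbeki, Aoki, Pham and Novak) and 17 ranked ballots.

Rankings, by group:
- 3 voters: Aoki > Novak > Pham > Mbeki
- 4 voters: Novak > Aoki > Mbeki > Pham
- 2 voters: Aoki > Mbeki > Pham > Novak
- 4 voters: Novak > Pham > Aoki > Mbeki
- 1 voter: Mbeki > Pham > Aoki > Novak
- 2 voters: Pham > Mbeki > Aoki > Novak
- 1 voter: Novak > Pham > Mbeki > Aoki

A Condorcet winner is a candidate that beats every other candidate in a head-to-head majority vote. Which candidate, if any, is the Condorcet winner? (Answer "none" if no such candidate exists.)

Check each pair by majority over 17 ballots:
Mbeki vs Aoki: Mbeki preferred on 1+2+1 = 4 ballots; Aoki wins 13–4.
Mbeki–Pham: Pham 10–7.
Mbeki vs Novak: 2+1+2 = 5 for Mbeki, 12 for Novak — Novak by 12–5.
Aoki–Pham: Aoki 9–8.
Aoki vs Novak: 8 to 9, Novak.
Pham vs Novak: Novak, 12–5.
Only Novak has no losses; Novak is the Condorcet winner.

Novak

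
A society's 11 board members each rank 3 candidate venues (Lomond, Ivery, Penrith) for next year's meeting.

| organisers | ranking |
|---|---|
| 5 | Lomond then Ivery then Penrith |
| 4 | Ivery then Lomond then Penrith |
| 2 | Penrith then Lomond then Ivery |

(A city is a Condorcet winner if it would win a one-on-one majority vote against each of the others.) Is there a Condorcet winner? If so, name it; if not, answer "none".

Head-to-head results (11 organisers):
Lomond vs Ivery: Lomond wins 7–4.
Lomond–Penrith: Lomond 9–2.
Ivery vs Penrith: Ivery, 9–2.
Lomond defeats every rival head-to-head and is the Condorcet winner.

Lomond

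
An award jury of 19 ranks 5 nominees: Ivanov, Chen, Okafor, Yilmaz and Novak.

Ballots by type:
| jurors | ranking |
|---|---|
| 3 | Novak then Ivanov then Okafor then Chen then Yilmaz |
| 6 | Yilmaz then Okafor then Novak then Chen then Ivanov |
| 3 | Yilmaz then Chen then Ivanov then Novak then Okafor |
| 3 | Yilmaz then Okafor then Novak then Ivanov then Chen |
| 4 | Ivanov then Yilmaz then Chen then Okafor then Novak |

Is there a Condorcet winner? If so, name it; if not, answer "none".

Head-to-head results (19 jurors):
Ivanov vs Chen: Ivanov preferred on 3+3+4 = 10 ballots; Ivanov wins 10–9.
Ivanov–Okafor: Ivanov 10–9.
Ivanov vs Yilmaz: Ivanov is ranked higher on 3+4 = 7 ballots, Yilmaz on 12. Yilmaz wins 12–7.
Ivanov vs Novak: Novak wins 12–7.
Chen vs Okafor: Chen is ranked higher on 3+4 = 7 ballots, Okafor on 12. Okafor wins 12–7.
Chen vs Yilmaz: Chen is ranked higher on 3 ballots, Yilmaz on 16. Yilmaz wins 16–3.
Chen vs Novak: Chen preferred on 3+4 = 7 ballots; Novak wins 12–7.
Okafor vs Yilmaz: Okafor is ranked higher on 3 ballots, Yilmaz on 16. Yilmaz wins 16–3.
Okafor vs Novak: 13 to 6, Okafor.
Yilmaz vs Novak: Yilmaz is ranked higher on 6+3+3+4 = 16 ballots, Novak on 3. Yilmaz wins 16–3.
Yilmaz beats each of Ivanov, Chen, Okafor, Novak — Yilmaz is the Condorcet winner.

Yilmaz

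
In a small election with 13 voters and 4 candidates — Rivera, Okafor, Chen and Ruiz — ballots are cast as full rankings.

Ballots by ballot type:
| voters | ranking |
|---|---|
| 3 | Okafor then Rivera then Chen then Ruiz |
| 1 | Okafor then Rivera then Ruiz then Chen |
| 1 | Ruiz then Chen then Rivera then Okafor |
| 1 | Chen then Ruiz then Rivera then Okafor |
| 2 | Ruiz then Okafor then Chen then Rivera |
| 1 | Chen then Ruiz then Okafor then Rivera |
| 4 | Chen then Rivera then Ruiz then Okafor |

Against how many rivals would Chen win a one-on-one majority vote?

Chen against each rival (13 voters):
Chen vs Rivera: Chen preferred on 1+1+2+1+4 = 9 ballots; Chen wins 9–4.
Chen vs Okafor: 1+1+1+4 = 7 for Chen, 6 for Okafor — Chen by 7–6.
Chen vs Ruiz: Chen, 9–4.
Chen beats Rivera, Okafor, Ruiz — 3 pairwise wins.

3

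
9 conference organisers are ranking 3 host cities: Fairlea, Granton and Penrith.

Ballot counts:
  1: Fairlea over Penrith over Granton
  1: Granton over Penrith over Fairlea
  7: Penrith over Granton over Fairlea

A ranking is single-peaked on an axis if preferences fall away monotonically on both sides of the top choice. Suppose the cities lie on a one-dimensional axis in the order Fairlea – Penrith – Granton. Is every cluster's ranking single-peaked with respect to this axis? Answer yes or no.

Axis positions: Fairlea=1, Penrith=2, Granton=3.
Cluster 1 (peak Fairlea at position 1): ranking walks positions 1-2-3, expanding outward from the peak — single-peaked.
Cluster 2 (peak Granton at position 3): ranking walks positions 3-2-1, expanding outward from the peak — single-peaked.
Cluster 3 (peak Penrith at position 2): ranking walks positions 2-3-1, expanding outward from the peak — single-peaked.
Every ranking is single-peaked on this axis.

yes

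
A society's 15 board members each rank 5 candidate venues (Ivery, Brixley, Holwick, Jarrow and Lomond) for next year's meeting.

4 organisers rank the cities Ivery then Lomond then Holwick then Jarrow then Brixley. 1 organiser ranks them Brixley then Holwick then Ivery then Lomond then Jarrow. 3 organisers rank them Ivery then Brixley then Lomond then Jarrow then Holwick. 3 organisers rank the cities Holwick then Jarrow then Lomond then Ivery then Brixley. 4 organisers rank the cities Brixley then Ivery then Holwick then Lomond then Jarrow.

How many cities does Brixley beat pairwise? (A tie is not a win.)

Brixley against each rival (15 organisers):
Brixley vs Ivery: Ivery, 10–5.
Brixley vs Holwick: 8 to 7, Brixley.
Brixley vs Jarrow: 8 to 7, Brixley.
Brixley vs Lomond: 8 to 7, Brixley.
Brixley beats Holwick, Jarrow, Lomond; loses to Ivery — 3 pairwise wins.

3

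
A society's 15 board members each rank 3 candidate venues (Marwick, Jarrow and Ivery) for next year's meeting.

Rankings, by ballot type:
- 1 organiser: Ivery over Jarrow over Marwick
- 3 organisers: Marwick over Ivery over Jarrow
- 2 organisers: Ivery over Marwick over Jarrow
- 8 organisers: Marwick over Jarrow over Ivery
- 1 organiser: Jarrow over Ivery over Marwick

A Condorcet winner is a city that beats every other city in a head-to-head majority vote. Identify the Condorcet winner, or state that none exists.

Pairwise majorities:
Marwick vs Jarrow: Marwick preferred on 3+2+8 = 13 ballots; Marwick wins 13–2.
Marwick vs Ivery: 11 to 4, Marwick.
Jarrow vs Ivery: 9 to 6, Jarrow.
Marwick beats each of Jarrow, Ivery — Marwick is the Condorcet winner.

Marwick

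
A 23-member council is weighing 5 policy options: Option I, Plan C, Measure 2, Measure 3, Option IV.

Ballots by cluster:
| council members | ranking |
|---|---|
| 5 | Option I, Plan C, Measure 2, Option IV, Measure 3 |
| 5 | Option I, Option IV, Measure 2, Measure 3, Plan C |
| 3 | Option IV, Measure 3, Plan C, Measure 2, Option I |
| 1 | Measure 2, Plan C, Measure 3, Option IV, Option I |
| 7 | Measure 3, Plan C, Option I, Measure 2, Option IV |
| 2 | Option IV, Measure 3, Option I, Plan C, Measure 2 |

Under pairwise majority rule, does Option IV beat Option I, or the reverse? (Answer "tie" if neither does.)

Option I

Ballots ranking Option IV above Option I: 3 + 1 + 2 = 6.
Ballots ranking Option I above Option IV: 23 − 6 = 17.
Option I wins the head-to-head 17–6.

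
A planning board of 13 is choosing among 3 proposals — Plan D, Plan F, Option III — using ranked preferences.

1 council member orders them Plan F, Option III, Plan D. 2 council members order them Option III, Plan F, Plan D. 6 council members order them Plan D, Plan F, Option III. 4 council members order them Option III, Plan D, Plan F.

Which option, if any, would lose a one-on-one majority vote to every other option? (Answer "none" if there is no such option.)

none

Pairwise majorities:
Plan D vs Plan F: Plan D, 10–3.
Plan D–Option III: Option III 7–6.
Plan F–Option III: Plan F 7–6.
Every option wins at least one matchup (Plan D beats Plan F; Plan F beats Option III; Option III beats Plan D), so there is no Condorcet loser.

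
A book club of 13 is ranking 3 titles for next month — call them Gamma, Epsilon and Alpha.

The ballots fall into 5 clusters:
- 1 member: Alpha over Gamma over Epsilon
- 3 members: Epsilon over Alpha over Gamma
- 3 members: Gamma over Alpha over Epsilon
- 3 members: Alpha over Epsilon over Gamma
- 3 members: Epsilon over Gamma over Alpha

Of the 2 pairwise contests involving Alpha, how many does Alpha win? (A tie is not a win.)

2

Alpha against each rival (13 members):
Alpha vs Gamma: 1+3+3 = 7 for Alpha, 6 for Gamma — Alpha by 7–6.
Alpha vs Epsilon: Alpha preferred on 1+3+3 = 7 ballots; Alpha wins 7–6.
Alpha beats Gamma, Epsilon — 2 pairwise wins.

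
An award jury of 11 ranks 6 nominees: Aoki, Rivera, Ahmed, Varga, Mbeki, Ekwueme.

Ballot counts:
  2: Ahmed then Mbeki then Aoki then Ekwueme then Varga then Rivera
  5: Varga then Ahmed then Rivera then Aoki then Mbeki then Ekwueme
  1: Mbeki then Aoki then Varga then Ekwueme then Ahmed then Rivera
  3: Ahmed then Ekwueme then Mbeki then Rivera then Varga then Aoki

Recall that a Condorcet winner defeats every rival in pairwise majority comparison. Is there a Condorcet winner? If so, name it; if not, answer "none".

Head-to-head results (11 jurors):
Aoki vs Rivera: Aoki preferred on 2+1 = 3 ballots; Rivera wins 8–3.
Aoki–Ahmed: Ahmed 10–1.
Aoki vs Varga: Aoki is ranked higher on 2+1 = 3 ballots, Varga on 8. Varga wins 8–3.
Aoki vs Mbeki: 5 for Aoki, 6 for Mbeki — Mbeki by 6–5.
Aoki vs Ekwueme: Aoki wins 8–3.
Rivera vs Ahmed: Rivera is ranked higher on 0 ballots, Ahmed on 11. Ahmed wins 11–0.
Rivera vs Varga: Varga, 8–3.
Rivera vs Mbeki: Mbeki wins 6–5.
Rivera vs Ekwueme: Ekwueme, 6–5.
Ahmed–Varga: Varga 6–5.
Ahmed vs Mbeki: 10 to 1, Ahmed.
Ahmed vs Ekwueme: Ahmed wins 10–1.
Varga vs Mbeki: 5 to 6, Mbeki.
Varga vs Ekwueme: 5+1 = 6 for Varga, 5 for Ekwueme — Varga by 6–5.
Mbeki vs Ekwueme: Mbeki is ranked higher on 2+5+1 = 8 ballots, Ekwueme on 3. Mbeki wins 8–3.
No nominee is unbeaten: Aoki loses to Rivera; Rivera loses to Ahmed; Ahmed loses to Varga; Varga loses to Mbeki; Mbeki loses to Ahmed; Ekwueme loses to Aoki. In particular Aoki beats Ekwueme beats Rivera beats Aoki is a majority cycle — no Condorcet winner exists.

none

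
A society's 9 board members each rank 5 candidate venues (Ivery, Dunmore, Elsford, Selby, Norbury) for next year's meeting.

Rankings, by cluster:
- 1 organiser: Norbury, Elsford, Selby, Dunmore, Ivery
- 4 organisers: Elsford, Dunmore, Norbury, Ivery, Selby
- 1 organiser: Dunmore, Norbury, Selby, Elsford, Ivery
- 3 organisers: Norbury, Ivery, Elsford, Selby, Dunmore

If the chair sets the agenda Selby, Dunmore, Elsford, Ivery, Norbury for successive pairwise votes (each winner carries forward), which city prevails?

Round 1: Selby vs Dunmore — 4–5, Dunmore advances.
Round 2: Dunmore vs Elsford — 1–8, Elsford advances.
Round 3: Elsford vs Ivery — 6–3, Elsford advances.
Round 4: Elsford vs Norbury — 4–5, Norbury advances.
Norbury survives the agenda.

Norbury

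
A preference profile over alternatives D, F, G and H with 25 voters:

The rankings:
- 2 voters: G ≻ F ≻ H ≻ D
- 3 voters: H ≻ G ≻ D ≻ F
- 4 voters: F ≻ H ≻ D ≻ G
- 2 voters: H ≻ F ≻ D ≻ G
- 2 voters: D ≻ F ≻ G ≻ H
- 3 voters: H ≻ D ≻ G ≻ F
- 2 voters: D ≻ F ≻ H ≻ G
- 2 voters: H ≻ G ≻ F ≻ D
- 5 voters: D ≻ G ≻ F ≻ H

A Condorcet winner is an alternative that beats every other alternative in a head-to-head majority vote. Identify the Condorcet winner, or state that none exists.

Check each pair by majority over 25 ballots:
D vs F: 15 to 10, D.
D vs G: D is ranked higher on 4+2+2+3+2+5 = 18 ballots, G on 7. D wins 18–7.
D vs H: D is ranked higher on 2+2+5 = 9 ballots, H on 16. H wins 16–9.
F vs G: F is ranked higher on 4+2+2+2 = 10 ballots, G on 15. G wins 15–10.
F vs H: F is ranked higher on 2+4+2+2+5 = 15 ballots, H on 10. F wins 15–10.
G vs H: G is ranked higher on 2+2+5 = 9 ballots, H on 16. H wins 16–9.
Each alternative drops at least one matchup (D loses to H; F loses to D; G loses to D; H loses to F); the cycle D → F → H → D rules out a Condorcet winner.

none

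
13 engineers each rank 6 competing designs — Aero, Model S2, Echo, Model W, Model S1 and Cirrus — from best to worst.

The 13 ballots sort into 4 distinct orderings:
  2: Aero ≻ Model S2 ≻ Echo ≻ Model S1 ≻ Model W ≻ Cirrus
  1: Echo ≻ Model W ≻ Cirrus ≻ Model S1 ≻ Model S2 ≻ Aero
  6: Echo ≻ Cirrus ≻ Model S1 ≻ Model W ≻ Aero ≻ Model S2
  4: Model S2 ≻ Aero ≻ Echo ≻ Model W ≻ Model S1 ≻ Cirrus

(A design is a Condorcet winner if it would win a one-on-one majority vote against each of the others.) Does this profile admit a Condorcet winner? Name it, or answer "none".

Head-to-head results (13 engineers):
Aero vs Model S2: 8 to 5, Aero.
Aero vs Echo: Aero preferred on 2+4 = 6 ballots; Echo wins 7–6.
Aero vs Model W: 6 to 7, Model W.
Aero vs Model S1: 2+4 = 6 for Aero, 7 for Model S1 — Model S1 by 7–6.
Aero vs Cirrus: Aero is ranked higher on 2+4 = 6 ballots, Cirrus on 7. Cirrus wins 7–6.
Model S2 vs Echo: Model S2 preferred on 2+4 = 6 ballots; Echo wins 7–6.
Model S2 vs Model W: Model S2 preferred on 2+4 = 6 ballots; Model W wins 7–6.
Model S2 vs Model S1: Model S2 preferred on 2+4 = 6 ballots; Model S1 wins 7–6.
Model S2 vs Cirrus: Model S2 is ranked higher on 2+4 = 6 ballots, Cirrus on 7. Cirrus wins 7–6.
Echo vs Model W: 2+1+6+4 = 13 for Echo, 0 for Model W — Echo by 13–0.
Echo vs Model S1: 13 to 0, Echo.
Echo vs Cirrus: 13 to 0, Echo.
Model W vs Model S1: 5 to 8, Model S1.
Model W vs Cirrus: 2+1+4 = 7 for Model W, 6 for Cirrus — Model W by 7–6.
Model S1 vs Cirrus: 2+4 = 6 for Model S1, 7 for Cirrus — Cirrus by 7–6.
Echo defeats every rival head-to-head and is the Condorcet winner.

Echo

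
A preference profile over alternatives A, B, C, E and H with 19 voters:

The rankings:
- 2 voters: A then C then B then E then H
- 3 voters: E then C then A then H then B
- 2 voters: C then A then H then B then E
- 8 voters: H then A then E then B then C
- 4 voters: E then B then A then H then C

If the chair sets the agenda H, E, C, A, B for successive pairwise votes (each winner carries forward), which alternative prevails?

Round 1: H vs E — 10–9, H advances.
Round 2: H vs C — 12–7, H advances.
Round 3: H vs A — 8–11, A advances.
Round 4: A vs B — 15–4, A advances.
A survives the agenda.

A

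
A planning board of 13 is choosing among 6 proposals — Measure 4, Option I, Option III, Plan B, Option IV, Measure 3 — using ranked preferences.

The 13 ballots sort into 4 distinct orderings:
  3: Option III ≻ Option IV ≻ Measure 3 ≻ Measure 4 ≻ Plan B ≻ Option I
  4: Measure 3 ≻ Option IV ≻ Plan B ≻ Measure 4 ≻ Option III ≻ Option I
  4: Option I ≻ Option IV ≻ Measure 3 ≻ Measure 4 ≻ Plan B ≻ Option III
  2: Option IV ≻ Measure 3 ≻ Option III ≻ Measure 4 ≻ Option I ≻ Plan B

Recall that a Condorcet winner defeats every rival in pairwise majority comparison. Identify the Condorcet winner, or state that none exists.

Option IV

Check each pair by majority over 13 ballots:
Measure 4 vs Option I: Measure 4 wins 9–4.
Measure 4 vs Option III: Measure 4 wins 8–5.
Measure 4 vs Plan B: Measure 4, 9–4.
Measure 4 vs Option IV: Option IV, 13–0.
Measure 4 vs Measure 3: Measure 3 wins 13–0.
Option I vs Option III: Option III wins 9–4.
Option I vs Plan B: Plan B, 7–6.
Option I vs Option IV: Option IV wins 9–4.
Option I vs Measure 3: Measure 3, 9–4.
Option III–Plan B: Plan B 8–5.
Option III–Option IV: Option IV 10–3.
Option III vs Measure 3: Measure 3 wins 10–3.
Plan B–Option IV: Option IV 13–0.
Plan B vs Measure 3: Measure 3 wins 13–0.
Option IV–Measure 3: Option IV 9–4.
Option IV beats each of Measure 4, Option I, Option III, Plan B, Measure 3 — Option IV is the Condorcet winner.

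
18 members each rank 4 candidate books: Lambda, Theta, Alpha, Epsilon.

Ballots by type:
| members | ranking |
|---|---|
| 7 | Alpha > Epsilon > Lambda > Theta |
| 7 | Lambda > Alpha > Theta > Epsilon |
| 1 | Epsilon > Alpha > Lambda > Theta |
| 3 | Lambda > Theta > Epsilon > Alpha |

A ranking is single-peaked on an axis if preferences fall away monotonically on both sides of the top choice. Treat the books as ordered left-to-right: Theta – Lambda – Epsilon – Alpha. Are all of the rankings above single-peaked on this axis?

Axis positions: Theta=1, Lambda=2, Epsilon=3, Alpha=4.
Type 1 (peak Alpha at position 4): ranking walks positions 4-3-2-1, expanding outward from the peak — single-peaked.
Type 2: ranking walks positions 2-4-1-3; Alpha is ranked above Epsilon even though Epsilon lies between Alpha and the peak Lambda on the axis — preferences dip and rise again. Not single-peaked.
Type 3 (peak Epsilon at position 3): ranking walks positions 3-4-2-1, expanding outward from the peak — single-peaked.
Type 4 (peak Lambda at position 2): ranking walks positions 2-1-3-4, expanding outward from the peak — single-peaked.
Type 2 violates single-peakedness, so the profile is not single-peaked on this axis.

no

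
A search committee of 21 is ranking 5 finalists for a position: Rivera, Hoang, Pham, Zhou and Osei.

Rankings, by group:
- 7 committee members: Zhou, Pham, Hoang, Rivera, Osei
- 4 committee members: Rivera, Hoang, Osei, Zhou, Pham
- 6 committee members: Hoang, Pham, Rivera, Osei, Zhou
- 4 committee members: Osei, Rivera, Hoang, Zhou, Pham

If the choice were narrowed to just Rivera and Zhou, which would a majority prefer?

Rivera

Ballots ranking Rivera above Zhou: 4 + 6 + 4 = 14.
Ballots ranking Zhou above Rivera: 21 − 14 = 7.
Rivera wins the head-to-head 14–7.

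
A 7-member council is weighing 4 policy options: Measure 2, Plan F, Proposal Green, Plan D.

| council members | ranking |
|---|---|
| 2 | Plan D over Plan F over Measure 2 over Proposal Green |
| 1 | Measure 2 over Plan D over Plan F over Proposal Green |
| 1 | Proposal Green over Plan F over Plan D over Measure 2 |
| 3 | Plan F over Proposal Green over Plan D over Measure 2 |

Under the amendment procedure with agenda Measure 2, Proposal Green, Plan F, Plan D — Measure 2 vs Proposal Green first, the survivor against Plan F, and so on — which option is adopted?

Plan F

Round 1: Measure 2 vs Proposal Green — 3–4, Proposal Green advances.
Round 2: Proposal Green vs Plan F — 1–6, Plan F advances.
Round 3: Plan F vs Plan D — 4–3, Plan F advances.
The agenda winner is Plan F.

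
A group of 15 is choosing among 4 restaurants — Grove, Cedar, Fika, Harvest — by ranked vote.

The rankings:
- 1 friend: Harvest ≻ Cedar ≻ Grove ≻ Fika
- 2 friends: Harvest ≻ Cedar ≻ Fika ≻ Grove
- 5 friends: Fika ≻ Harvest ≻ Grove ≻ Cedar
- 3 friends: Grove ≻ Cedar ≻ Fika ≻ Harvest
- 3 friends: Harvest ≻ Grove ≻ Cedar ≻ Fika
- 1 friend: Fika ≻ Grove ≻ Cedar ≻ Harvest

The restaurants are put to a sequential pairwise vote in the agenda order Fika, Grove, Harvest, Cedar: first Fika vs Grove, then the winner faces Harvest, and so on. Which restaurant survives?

Cedar

Round 1: Fika vs Grove — 8–7, Fika advances.
Round 2: Fika vs Harvest — 9–6, Fika advances.
Round 3: Fika vs Cedar — 6–9, Cedar advances.
Cedar survives the agenda.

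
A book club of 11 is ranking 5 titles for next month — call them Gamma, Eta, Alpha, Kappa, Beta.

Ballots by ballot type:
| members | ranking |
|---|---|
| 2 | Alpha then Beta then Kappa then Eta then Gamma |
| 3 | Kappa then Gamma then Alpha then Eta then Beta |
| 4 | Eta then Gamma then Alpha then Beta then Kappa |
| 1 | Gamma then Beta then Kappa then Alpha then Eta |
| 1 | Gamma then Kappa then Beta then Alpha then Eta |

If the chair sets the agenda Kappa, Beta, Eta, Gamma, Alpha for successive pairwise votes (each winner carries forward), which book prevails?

Alpha

Round 1: Kappa vs Beta — 4–7, Beta advances.
Round 2: Beta vs Eta — 4–7, Eta advances.
Round 3: Eta vs Gamma — 6–5, Eta advances.
Round 4: Eta vs Alpha — 4–7, Alpha advances.
Alpha survives the agenda.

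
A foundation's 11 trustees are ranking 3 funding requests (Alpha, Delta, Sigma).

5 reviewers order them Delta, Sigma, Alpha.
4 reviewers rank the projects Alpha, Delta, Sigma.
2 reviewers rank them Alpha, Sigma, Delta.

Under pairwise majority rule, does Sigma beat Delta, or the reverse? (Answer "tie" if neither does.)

Ballots ranking Sigma above Delta: 2.
Ballots ranking Delta above Sigma: 11 − 2 = 9.
Delta wins the head-to-head 9–2.

Delta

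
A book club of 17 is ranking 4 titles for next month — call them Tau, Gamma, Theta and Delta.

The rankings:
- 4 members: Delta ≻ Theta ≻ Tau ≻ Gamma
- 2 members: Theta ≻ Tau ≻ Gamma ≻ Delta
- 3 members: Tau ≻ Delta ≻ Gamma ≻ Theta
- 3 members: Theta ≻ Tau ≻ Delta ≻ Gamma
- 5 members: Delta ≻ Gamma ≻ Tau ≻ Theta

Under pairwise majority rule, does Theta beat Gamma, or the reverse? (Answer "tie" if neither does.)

Theta

Ballots ranking Theta above Gamma: 4 + 2 + 3 = 9.
Ballots ranking Gamma above Theta: 17 − 9 = 8.
Theta wins the head-to-head 9–8.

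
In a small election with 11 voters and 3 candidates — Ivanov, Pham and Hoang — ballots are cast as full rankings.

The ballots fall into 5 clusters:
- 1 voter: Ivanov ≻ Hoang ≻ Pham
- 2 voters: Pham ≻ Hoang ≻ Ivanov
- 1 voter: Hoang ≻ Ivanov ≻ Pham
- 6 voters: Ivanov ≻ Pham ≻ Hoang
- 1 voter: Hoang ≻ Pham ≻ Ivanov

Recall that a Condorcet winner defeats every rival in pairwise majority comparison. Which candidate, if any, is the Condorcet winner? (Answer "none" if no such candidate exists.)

Ivanov

Pairwise majorities:
Ivanov vs Pham: 8 to 3, Ivanov.
Ivanov vs Hoang: Ivanov, 7–4.
Pham vs Hoang: Pham is ranked higher on 2+6 = 8 ballots, Hoang on 3. Pham wins 8–3.
Ivanov wins every pairwise contest, so Ivanov is the Condorcet winner.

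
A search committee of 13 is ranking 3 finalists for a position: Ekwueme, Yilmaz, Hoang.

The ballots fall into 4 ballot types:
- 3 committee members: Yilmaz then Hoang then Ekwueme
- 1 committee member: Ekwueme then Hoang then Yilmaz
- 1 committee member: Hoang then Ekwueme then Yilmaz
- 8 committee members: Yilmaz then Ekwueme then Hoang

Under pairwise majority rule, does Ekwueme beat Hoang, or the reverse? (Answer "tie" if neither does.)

Ballots ranking Ekwueme above Hoang: 1 + 8 = 9.
Ballots ranking Hoang above Ekwueme: 13 − 9 = 4.
Ekwueme wins the head-to-head 9–4.

Ekwueme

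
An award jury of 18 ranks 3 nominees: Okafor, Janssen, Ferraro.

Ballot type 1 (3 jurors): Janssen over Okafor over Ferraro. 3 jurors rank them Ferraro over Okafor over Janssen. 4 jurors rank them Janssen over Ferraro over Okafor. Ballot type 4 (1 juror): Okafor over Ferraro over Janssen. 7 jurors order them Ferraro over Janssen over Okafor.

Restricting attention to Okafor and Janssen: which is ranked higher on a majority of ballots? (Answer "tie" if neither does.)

Janssen

Ballots ranking Okafor above Janssen: 3 + 1 = 4.
Ballots ranking Janssen above Okafor: 18 − 4 = 14.
Janssen wins the head-to-head 14–4.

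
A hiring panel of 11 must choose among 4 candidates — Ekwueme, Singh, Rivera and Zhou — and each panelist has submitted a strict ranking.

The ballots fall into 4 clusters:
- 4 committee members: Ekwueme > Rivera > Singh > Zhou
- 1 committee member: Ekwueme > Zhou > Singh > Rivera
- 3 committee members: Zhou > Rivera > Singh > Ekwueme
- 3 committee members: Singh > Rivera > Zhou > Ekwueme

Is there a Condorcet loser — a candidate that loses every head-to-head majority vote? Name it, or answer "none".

Ekwueme

Pairwise majorities:
Ekwueme vs Singh: 5 to 6, Singh.
Ekwueme vs Rivera: Rivera, 6–5.
Ekwueme vs Zhou: Zhou, 6–5.
Singh–Rivera: Rivera 7–4.
Singh–Zhou: Singh 7–4.
Rivera vs Zhou: Rivera, 7–4.
Ekwueme is beaten in every head-to-head and is the Condorcet loser.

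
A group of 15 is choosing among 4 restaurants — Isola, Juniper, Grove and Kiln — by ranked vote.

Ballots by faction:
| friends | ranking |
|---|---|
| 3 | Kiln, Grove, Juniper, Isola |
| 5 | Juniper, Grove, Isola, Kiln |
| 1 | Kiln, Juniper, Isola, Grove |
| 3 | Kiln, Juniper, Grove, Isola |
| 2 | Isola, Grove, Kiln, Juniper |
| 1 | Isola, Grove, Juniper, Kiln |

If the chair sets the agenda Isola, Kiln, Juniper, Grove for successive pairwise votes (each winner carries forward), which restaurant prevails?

Round 1: Isola vs Kiln — 8–7, Isola advances.
Round 2: Isola vs Juniper — 3–12, Juniper advances.
Round 3: Juniper vs Grove — 9–6, Juniper advances.
The agenda winner is Juniper.

Juniper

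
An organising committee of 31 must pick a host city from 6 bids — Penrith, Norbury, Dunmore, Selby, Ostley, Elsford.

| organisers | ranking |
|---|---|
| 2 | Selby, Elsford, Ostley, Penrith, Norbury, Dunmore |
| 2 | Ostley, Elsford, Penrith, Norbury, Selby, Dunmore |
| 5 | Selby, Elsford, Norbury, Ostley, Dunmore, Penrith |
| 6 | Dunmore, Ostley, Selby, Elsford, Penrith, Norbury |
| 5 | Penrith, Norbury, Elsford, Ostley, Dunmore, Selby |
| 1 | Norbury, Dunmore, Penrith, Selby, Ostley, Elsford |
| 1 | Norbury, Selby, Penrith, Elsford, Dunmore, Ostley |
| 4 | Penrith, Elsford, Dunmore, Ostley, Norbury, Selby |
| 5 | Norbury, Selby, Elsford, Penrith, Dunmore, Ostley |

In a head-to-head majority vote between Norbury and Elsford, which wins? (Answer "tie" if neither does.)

Ballots ranking Norbury above Elsford: 5 + 1 + 1 + 5 = 12.
Ballots ranking Elsford above Norbury: 31 − 12 = 19.
Elsford wins the head-to-head 19–12.

Elsford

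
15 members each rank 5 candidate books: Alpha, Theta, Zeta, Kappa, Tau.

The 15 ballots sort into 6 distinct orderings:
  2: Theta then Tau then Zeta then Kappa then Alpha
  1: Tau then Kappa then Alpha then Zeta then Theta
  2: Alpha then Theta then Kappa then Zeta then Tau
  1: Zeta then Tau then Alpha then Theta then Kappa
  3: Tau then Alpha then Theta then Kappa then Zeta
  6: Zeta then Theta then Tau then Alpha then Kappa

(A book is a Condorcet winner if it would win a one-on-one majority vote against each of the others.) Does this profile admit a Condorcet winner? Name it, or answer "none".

Zeta

Head-to-head results (15 members):
Alpha vs Theta: 7 to 8, Theta.
Alpha vs Zeta: Alpha is ranked higher on 1+2+3 = 6 ballots, Zeta on 9. Zeta wins 9–6.
Alpha vs Kappa: 2+1+3+6 = 12 for Alpha, 3 for Kappa — Alpha by 12–3.
Alpha vs Tau: 2 for Alpha, 13 for Tau — Tau by 13–2.
Theta vs Zeta: 7 to 8, Zeta.
Theta vs Kappa: 2+2+1+3+6 = 14 for Theta, 1 for Kappa — Theta by 14–1.
Theta vs Tau: 10 to 5, Theta.
Zeta vs Kappa: Zeta is ranked higher on 2+1+6 = 9 ballots, Kappa on 6. Zeta wins 9–6.
Zeta vs Tau: Zeta preferred on 2+1+6 = 9 ballots; Zeta wins 9–6.
Kappa vs Tau: 2 to 13, Tau.
Zeta defeats every rival head-to-head and is the Condorcet winner.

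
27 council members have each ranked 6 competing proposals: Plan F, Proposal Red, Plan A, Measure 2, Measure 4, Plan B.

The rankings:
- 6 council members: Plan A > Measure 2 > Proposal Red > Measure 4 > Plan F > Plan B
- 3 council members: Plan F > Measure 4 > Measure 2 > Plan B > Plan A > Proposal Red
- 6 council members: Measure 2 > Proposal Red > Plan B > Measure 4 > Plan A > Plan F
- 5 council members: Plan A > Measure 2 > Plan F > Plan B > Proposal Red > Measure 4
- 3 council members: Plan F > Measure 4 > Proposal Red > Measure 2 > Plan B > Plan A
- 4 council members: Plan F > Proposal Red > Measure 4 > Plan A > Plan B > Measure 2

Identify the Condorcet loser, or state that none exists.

Pairwise majorities:
Plan F vs Proposal Red: Plan F wins 15–12.
Plan F vs Plan A: Plan A wins 17–10.
Plan F vs Measure 2: Measure 2 wins 17–10.
Plan F vs Measure 4: Plan F preferred on 3+5+3+4 = 15 ballots; Plan F wins 15–12.
Plan F vs Plan B: 6+3+5+3+4 = 21 for Plan F, 6 for Plan B — Plan F by 21–6.
Proposal Red vs Plan A: 13 to 14, Plan A.
Proposal Red vs Measure 2: 7 to 20, Measure 2.
Proposal Red vs Measure 4: Proposal Red preferred on 6+6+5+4 = 21 ballots; Proposal Red wins 21–6.
Proposal Red vs Plan B: Proposal Red preferred on 6+6+3+4 = 19 ballots; Proposal Red wins 19–8.
Plan A vs Measure 2: Plan A preferred on 6+5+4 = 15 ballots; Plan A wins 15–12.
Plan A vs Measure 4: Plan A preferred on 6+5 = 11 ballots; Measure 4 wins 16–11.
Plan A vs Plan B: Plan A preferred on 6+5+4 = 15 ballots; Plan A wins 15–12.
Measure 2 vs Measure 4: 17 to 10, Measure 2.
Measure 2 vs Plan B: Measure 2 wins 23–4.
Measure 4 vs Plan B: 16 to 11, Measure 4.
Plan B is beaten in every head-to-head and is the Condorcet loser.

Plan B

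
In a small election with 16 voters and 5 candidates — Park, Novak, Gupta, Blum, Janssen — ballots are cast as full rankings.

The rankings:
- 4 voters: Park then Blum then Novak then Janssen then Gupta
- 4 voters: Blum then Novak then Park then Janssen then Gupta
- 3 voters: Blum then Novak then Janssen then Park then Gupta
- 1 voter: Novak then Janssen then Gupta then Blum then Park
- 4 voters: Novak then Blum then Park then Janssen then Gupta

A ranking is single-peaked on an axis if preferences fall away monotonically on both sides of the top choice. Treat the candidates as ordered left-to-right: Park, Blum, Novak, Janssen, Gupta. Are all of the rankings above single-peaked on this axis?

yes

Axis positions: Park=1, Blum=2, Novak=3, Janssen=4, Gupta=5.
Bloc 1 (peak Park at position 1): ranking walks positions 1-2-3-4-5, expanding outward from the peak — single-peaked.
Bloc 2 (peak Blum at position 2): ranking walks positions 2-3-1-4-5, expanding outward from the peak — single-peaked.
Bloc 3 (peak Blum at position 2): ranking walks positions 2-3-4-1-5, expanding outward from the peak — single-peaked.
Bloc 4 (peak Novak at position 3): ranking walks positions 3-4-5-2-1, expanding outward from the peak — single-peaked.
Bloc 5 (peak Novak at position 3): ranking walks positions 3-2-1-4-5, expanding outward from the peak — single-peaked.
Every ranking is single-peaked on this axis.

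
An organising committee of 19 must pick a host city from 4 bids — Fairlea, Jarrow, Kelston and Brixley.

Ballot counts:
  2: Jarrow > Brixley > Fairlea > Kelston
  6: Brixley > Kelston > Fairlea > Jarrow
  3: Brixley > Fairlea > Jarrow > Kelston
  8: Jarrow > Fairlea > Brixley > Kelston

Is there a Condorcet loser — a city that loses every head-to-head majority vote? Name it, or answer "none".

Head-to-head results (19 organisers):
Fairlea vs Jarrow: 6+3 = 9 for Fairlea, 10 for Jarrow — Jarrow by 10–9.
Fairlea vs Kelston: Fairlea, 13–6.
Fairlea vs Brixley: 8 to 11, Brixley.
Jarrow vs Kelston: Jarrow, 13–6.
Jarrow vs Brixley: Jarrow, 10–9.
Kelston–Brixley: Brixley 19–0.
Kelston is beaten in every head-to-head and is the Condorcet loser.

Kelston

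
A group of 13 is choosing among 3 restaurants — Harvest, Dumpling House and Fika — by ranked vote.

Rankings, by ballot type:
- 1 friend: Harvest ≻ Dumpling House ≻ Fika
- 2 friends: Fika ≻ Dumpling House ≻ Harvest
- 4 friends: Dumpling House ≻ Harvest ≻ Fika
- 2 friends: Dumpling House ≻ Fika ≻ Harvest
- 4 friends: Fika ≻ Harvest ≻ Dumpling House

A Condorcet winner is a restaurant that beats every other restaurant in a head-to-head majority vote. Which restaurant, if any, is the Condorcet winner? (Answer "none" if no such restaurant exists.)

Dumpling House

Head-to-head results (13 friends):
Harvest vs Dumpling House: 1+4 = 5 for Harvest, 8 for Dumpling House — Dumpling House by 8–5.
Harvest vs Fika: 5 to 8, Fika.
Dumpling House vs Fika: Dumpling House is ranked higher on 1+4+2 = 7 ballots, Fika on 6. Dumpling House wins 7–6.
Only Dumpling House has no losses; Dumpling House is the Condorcet winner.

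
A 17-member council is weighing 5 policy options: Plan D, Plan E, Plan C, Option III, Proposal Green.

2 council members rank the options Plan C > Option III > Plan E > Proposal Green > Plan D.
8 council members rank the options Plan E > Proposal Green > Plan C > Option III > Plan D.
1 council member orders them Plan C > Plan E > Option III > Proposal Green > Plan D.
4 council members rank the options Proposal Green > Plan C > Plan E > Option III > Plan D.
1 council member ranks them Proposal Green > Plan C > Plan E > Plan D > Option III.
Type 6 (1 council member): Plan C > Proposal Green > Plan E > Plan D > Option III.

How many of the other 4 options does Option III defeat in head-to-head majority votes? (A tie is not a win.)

Option III against each rival (17 council members):
Option III vs Plan D: Option III, 15–2.
Option III–Plan E: Plan E 15–2.
Option III–Plan C: Plan C 17–0.
Option III vs Proposal Green: Option III preferred on 2+1 = 3 ballots; Proposal Green wins 14–3.
Option III beats Plan D; loses to Plan E, Plan C, Proposal Green — 1 pairwise win.

1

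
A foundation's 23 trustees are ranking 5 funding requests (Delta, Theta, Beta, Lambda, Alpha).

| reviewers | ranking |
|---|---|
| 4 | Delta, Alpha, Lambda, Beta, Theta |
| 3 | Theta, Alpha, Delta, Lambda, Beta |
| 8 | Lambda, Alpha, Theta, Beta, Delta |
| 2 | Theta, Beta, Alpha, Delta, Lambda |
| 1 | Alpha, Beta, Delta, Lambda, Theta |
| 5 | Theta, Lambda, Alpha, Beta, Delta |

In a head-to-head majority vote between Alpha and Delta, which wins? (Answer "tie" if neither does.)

Alpha

Ballots ranking Alpha above Delta: 3 + 8 + 2 + 1 + 5 = 19.
Ballots ranking Delta above Alpha: 23 − 19 = 4.
Alpha wins the head-to-head 19–4.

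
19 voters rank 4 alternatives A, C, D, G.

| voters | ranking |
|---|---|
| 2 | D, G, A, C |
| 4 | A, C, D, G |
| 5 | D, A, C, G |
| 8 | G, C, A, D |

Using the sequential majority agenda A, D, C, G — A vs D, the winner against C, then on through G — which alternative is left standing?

G

Round 1: A vs D — 12–7, A advances.
Round 2: A vs C — 11–8, A advances.
Round 3: A vs G — 9–10, G advances.
G survives the agenda.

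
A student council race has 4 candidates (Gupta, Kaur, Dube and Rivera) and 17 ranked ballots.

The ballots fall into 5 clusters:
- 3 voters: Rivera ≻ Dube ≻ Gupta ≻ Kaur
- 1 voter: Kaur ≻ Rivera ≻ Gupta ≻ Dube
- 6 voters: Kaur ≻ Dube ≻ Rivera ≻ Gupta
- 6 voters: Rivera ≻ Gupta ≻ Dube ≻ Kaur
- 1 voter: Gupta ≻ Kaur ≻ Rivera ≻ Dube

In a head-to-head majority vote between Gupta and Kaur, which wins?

Gupta

Ballots ranking Gupta above Kaur: 3 + 6 + 1 = 10.
Ballots ranking Kaur above Gupta: 17 − 10 = 7.
Gupta wins the head-to-head 10–7.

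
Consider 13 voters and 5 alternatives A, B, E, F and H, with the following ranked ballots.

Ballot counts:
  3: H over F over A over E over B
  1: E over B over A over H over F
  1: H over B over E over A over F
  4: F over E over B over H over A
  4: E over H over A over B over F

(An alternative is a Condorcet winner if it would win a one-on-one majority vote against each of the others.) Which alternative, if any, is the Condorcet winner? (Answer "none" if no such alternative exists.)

Pairwise majorities:
A vs B: A preferred on 3+4 = 7 ballots; A wins 7–6.
A vs E: A preferred on 3 ballots; E wins 10–3.
A vs F: A preferred on 1+1+4 = 6 ballots; F wins 7–6.
A vs H: A is ranked higher on 1 ballot, H on 12. H wins 12–1.
B vs E: 1 for B, 12 for E — E by 12–1.
B vs F: 6 to 7, F.
B vs H: 1+4 = 5 for B, 8 for H — H by 8–5.
E vs F: E is ranked higher on 1+1+4 = 6 ballots, F on 7. F wins 7–6.
E vs H: E is ranked higher on 1+4+4 = 9 ballots, H on 4. E wins 9–4.
F vs H: F preferred on 4 ballots; H wins 9–4.
Every alternative loses at least once (A loses to E; B loses to A; E loses to F; F loses to H; H loses to E). The majority relation contains the cycle E → H → F → E, so there is no Condorcet winner.

none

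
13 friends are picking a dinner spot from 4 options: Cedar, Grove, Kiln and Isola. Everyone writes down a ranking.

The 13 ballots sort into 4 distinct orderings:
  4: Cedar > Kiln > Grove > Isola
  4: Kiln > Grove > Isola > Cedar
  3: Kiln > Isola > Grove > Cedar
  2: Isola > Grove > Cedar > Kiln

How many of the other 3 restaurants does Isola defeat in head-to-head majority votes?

Isola against each rival (13 friends):
Isola–Cedar: Isola 9–4.
Isola vs Grove: 5 to 8, Grove.
Isola vs Kiln: Kiln wins 11–2.
Isola beats Cedar; loses to Grove, Kiln — 1 pairwise win.

1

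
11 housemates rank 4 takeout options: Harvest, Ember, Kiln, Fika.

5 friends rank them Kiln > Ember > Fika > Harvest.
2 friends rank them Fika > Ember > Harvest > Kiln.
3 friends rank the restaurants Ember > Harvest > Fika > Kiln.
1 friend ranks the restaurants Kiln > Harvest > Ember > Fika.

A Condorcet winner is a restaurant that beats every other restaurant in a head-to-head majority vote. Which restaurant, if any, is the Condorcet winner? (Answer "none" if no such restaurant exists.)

Kiln

Pairwise majorities:
Harvest vs Ember: 1 to 10, Ember.
Harvest vs Kiln: Harvest preferred on 2+3 = 5 ballots; Kiln wins 6–5.
Harvest vs Fika: Harvest is ranked higher on 3+1 = 4 ballots, Fika on 7. Fika wins 7–4.
Ember vs Kiln: 5 to 6, Kiln.
Ember vs Fika: Ember is ranked higher on 5+3+1 = 9 ballots, Fika on 2. Ember wins 9–2.
Kiln vs Fika: 5+1 = 6 for Kiln, 5 for Fika — Kiln by 6–5.
Only Kiln has no losses; Kiln is the Condorcet winner.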